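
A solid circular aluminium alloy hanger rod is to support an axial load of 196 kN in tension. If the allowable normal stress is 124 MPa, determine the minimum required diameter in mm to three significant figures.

44.9 mm

Required area A ≥ P/σ_allow = 196000/124 = 1581 mm².
For a solid circular section, d ≥ √(4A/π) = 44.86 mm.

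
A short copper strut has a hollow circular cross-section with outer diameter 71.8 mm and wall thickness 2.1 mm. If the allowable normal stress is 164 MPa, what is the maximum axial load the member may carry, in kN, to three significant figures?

75.4 kN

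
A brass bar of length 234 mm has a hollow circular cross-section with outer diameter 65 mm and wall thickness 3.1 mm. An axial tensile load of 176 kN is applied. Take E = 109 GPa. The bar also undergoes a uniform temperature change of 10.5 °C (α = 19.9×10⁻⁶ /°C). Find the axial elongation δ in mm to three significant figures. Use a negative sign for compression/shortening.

0.676 mm

A = 602.8 mm².
δ_mech = NL/(AE) = 176000·234/(602.8·109000) = 0.6268 mm.
δ_thermal = αLΔT = 19.9e-6·234·10.5 = 0.04889 mm.
δ = δ_mech + δ_thermal = 0.6757 mm.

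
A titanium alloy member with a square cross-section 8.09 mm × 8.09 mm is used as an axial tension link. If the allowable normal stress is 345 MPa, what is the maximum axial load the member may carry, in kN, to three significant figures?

22.6 kN

A = 65.45 mm².
P_max = σ_allow · A = 345 · 65.45 = 22580 N = 22.58 kN.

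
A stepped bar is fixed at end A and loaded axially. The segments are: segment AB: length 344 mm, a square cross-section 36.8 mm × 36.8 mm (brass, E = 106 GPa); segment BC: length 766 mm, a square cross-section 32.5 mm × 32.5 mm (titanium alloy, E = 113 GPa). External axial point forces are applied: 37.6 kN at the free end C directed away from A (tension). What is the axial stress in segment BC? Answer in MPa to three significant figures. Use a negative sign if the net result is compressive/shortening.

Internal axial forces (sectioning from the free end, tension +): N_BC = 37.6 kN, N_AB = 37.6 kN.
A_BC = 1056 mm².
σ_BC = N_BC/A_BC = 37600/1056 = 35.6 MPa.

35.6 MPa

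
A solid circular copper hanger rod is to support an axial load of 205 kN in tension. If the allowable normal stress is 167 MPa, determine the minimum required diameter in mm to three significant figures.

39.5 mm

Required area A ≥ P/σ_allow = 205000/167 = 1228 mm².
For a solid circular section, d ≥ √(4A/π) = 39.53 mm.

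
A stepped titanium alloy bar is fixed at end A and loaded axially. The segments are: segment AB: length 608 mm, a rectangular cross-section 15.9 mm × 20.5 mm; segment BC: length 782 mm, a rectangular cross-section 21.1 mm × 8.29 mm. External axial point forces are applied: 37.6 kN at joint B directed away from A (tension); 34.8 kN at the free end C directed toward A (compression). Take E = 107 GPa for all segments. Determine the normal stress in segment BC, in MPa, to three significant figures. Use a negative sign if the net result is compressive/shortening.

Internal axial forces (sectioning from the free end, tension +): N_BC = -34.8 kN, N_AB = 2.8 kN.
A_BC = 174.9 mm².
σ_BC = N_BC/A_BC = -34800/174.9 = -198.9 MPa.

-199 MPa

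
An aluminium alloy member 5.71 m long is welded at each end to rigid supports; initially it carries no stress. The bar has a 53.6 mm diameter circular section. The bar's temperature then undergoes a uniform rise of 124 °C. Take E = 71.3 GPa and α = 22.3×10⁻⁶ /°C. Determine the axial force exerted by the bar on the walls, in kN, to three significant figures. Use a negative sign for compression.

-445 kN

Free thermal expansion αLΔT = 22.3e-6 · 5710 · 124 = 15.79 mm.
The walls impose strain ε = −(15.79)/5710 = -2.7652e-03; σ = Eε = 71300 · -2.7652e-03 = -197.2 MPa.
Wall reaction R = σ·A = -197.2·2256 = -444900 N = -444.9 kN.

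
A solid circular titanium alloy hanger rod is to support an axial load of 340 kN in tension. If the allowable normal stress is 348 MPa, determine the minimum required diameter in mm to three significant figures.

35.3 mm

Required area A ≥ P/σ_allow = 340000/348 = 977 mm².
For a solid circular section, d ≥ √(4A/π) = 35.27 mm.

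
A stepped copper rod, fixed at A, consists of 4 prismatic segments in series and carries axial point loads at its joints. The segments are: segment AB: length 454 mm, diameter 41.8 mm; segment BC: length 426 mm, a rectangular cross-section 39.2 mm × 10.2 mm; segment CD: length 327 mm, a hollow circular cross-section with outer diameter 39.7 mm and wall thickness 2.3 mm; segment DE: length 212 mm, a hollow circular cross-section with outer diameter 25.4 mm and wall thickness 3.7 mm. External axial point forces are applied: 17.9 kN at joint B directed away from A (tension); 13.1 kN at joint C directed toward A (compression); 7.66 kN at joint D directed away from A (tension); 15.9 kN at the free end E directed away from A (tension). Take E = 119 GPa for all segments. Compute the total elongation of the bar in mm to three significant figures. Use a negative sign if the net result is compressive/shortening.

Internal axial forces (sectioning from the free end, tension +): N_DE = 15.9 kN, N_CD = 23.56 kN, N_BC = 10.46 kN, N_AB = 28.36 kN.
A_AB = 1372 mm².
A_BC = 399.8 mm².
A_CD = 270.2 mm².
A_DE = 252.2 mm².
δ_AB = 28360·454/(1372·119000) = 0.07884 mm
δ_BC = 10460·426/(399.8·119000) = 0.09365 mm
δ_CD = 23560·327/(270.2·119000) = 0.2396 mm
δ_DE = 15900·212/(252.2·119000) = 0.1123 mm
δ = Σδ_i = 0.5244 mm.

0.524 mm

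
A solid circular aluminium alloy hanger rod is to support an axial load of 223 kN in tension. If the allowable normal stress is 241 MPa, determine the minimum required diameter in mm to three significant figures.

34.3 mm

Required area A ≥ P/σ_allow = 223000/241 = 925.3 mm².
For a solid circular section, d ≥ √(4A/π) = 34.32 mm.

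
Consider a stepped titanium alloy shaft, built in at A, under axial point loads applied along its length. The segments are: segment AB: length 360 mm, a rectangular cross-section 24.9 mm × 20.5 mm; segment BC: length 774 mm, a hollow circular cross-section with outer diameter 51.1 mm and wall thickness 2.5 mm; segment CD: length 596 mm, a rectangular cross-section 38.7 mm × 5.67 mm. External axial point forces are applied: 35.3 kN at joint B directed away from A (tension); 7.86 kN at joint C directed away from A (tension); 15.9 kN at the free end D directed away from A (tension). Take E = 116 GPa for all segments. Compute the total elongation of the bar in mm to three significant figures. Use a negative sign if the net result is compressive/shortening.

1.15 mm

Internal axial forces (sectioning from the free end, tension +): N_CD = 15.9 kN, N_BC = 23.76 kN, N_AB = 59.06 kN.
A_AB = 510.4 mm².
A_BC = 381.7 mm².
A_CD = 219.4 mm².
δ_AB = 59060·360/(510.4·116000) = 0.3591 mm
δ_BC = 23760·774/(381.7·116000) = 0.4153 mm
δ_CD = 15900·596/(219.4·116000) = 0.3723 mm
δ = Σδ_i = 1.147 mm.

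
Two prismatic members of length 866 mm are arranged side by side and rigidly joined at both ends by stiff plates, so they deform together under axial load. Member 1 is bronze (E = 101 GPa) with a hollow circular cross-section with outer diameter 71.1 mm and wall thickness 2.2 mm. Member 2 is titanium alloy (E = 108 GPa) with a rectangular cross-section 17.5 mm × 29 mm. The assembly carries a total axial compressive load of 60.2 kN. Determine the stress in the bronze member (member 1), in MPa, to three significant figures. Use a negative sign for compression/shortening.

-59.1 MPa

A_1 = 476.2 mm².
A_2 = 507.5 mm².
Equal strain + equilibrium ⇒ each member carries load in proportion to AE: A₁E₁ = 48100000 N, A₂E₂ = 54810000 N, ΣAE = 102900000 N.
σ₁ = P·E₁/ΣAE = -60200·101000/102900000 = -59.08 MPa.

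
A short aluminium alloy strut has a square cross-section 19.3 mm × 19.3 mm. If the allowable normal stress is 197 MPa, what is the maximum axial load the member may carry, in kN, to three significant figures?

A = 372.5 mm².
P_max = σ_allow · A = 197 · 372.5 = 73380 N = 73.38 kN.

73.4 kN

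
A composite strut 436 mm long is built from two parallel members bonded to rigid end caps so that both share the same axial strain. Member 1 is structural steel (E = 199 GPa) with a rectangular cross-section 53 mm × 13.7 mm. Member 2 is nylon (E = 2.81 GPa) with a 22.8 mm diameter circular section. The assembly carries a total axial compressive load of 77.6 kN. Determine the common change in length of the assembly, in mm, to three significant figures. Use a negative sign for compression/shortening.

A_1 = 726.1 mm².
A_2 = 408.3 mm².
Equal strain + equilibrium ⇒ each member carries load in proportion to AE: A₁E₁ = 144500000 N, A₂E₂ = 1147000 N, ΣAE = 145600000 N.
δ = PL/ΣAE = -77600·436/145600000 = -0.2323 mm.

-0.232 mm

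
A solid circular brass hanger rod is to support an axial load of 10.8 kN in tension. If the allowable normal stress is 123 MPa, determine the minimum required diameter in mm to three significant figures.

10.6 mm

Required area A ≥ P/σ_allow = 10800/123 = 87.8 mm².
For a solid circular section, d ≥ √(4A/π) = 10.57 mm.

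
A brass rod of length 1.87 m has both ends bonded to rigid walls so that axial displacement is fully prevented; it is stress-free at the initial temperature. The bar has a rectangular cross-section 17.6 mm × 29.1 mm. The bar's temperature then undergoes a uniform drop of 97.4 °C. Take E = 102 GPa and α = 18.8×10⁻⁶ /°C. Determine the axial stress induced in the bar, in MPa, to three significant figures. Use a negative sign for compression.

187 MPa

Free thermal expansion αLΔT = 18.8e-6 · 1870 · -97.4 = -3.424 mm.
The walls impose strain ε = −(-3.424)/1870 = 1.8311e-03; σ = Eε = 102000 · 1.8311e-03 = 186.8 MPa.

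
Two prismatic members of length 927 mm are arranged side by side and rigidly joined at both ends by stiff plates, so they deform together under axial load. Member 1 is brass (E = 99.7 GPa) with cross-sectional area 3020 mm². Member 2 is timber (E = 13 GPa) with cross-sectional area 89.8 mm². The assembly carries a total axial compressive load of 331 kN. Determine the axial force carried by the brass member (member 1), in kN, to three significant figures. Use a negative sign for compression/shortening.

-330 kN

Equal strain + equilibrium ⇒ each member carries load in proportion to AE: A₁E₁ = 301100000 N, A₂E₂ = 1167000 N, ΣAE = 302300000 N.
F₁ = P·A₁E₁/ΣAE = -331000·301100000/302300000 = -329700 N.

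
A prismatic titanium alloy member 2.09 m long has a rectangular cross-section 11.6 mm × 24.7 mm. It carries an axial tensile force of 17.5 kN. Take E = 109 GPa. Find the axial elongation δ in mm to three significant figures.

1.17 mm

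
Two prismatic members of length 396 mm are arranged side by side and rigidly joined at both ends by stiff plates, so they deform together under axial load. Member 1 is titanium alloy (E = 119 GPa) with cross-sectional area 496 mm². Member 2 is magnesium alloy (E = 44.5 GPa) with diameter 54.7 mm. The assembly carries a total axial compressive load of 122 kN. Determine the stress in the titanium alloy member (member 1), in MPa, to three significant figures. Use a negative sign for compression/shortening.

-88.7 MPa

A_2 = 2350 mm².
Equal strain + equilibrium ⇒ each member carries load in proportion to AE: A₁E₁ = 59020000 N, A₂E₂ = 104600000 N, ΣAE = 163600000 N.
σ₁ = P·E₁/ΣAE = -122000·119000/163600000 = -88.74 MPa.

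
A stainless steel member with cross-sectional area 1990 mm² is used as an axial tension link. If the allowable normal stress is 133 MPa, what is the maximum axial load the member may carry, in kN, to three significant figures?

P_max = σ_allow · A = 133 · 1990 = 264700 N = 264.7 kN.

265 kN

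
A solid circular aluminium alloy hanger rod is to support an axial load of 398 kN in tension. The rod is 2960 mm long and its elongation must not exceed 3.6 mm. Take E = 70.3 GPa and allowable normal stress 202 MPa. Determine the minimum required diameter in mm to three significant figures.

77.0 mm

Required area A ≥ P/σ_allow = 398000/202 = 1970 mm².
For a solid circular section, d ≥ √(4A/π) = 50.09 mm.
Elongation limit: A ≥ PL/(Eδ_allow) = 398000·2960/(70300·3.6) = 4655 mm² ⇒ d ≥ 76.99 mm.
The elongation limit governs.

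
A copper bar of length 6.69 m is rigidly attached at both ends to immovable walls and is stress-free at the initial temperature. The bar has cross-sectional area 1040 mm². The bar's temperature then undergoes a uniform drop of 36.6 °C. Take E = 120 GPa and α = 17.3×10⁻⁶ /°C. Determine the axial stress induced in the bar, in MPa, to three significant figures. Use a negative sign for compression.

Free thermal expansion αLΔT = 17.3e-6 · 6690 · -36.6 = -4.236 mm.
The walls impose strain ε = −(-4.236)/6690 = 6.3318e-04; σ = Eε = 120000 · 6.3318e-04 = 75.98 MPa.

76.0 MPa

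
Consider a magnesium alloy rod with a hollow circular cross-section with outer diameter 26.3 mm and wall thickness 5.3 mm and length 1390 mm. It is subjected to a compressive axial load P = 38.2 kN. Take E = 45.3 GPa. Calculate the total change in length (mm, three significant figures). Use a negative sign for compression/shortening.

A = 349.7 mm².
δ_mech = NL/(AE) = -38200·1390/(349.7·45300) = -3.352 mm.

-3.35 mm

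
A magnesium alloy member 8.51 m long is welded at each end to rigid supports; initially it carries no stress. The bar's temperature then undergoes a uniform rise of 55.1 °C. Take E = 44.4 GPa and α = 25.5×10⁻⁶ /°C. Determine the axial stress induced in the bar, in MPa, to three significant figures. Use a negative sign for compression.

Free thermal expansion αLΔT = 25.5e-6 · 8510 · 55.1 = 11.96 mm.
The walls impose strain ε = −(11.96)/8510 = -1.4050e-03; σ = Eε = 44400 · -1.4050e-03 = -62.38 MPa.

-62.4 MPa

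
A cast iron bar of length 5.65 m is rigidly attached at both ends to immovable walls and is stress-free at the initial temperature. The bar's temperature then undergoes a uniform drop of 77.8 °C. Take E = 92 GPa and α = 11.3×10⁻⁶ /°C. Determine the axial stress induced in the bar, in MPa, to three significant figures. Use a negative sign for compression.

80.9 MPa

Free thermal expansion αLΔT = 11.3e-6 · 5650 · -77.8 = -4.967 mm.
The walls impose strain ε = −(-4.967)/5650 = 8.7914e-04; σ = Eε = 92000 · 8.7914e-04 = 80.88 MPa.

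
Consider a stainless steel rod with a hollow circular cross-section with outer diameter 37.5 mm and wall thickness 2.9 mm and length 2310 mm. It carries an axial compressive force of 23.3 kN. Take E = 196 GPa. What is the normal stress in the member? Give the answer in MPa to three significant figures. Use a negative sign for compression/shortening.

-73.9 MPa

A = 315.2 mm².
σ = N/A = -23300/315.2 = -73.91 MPa.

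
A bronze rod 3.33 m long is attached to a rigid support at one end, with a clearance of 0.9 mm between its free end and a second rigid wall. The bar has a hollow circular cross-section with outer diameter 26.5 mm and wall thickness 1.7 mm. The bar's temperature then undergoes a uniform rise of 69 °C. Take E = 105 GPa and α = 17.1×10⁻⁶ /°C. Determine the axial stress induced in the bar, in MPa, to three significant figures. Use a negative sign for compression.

-95.5 MPa

Free thermal expansion αLΔT = 17.1e-6 · 3330 · 69 = 3.929 mm.
The walls engage after the gap closes; constrained expansion = 3.929 − 0.9 = 3.029 mm.
The walls impose strain ε = −(3.029)/3330 = -9.0963e-04; σ = Eε = 105000 · -9.0963e-04 = -95.51 MPa.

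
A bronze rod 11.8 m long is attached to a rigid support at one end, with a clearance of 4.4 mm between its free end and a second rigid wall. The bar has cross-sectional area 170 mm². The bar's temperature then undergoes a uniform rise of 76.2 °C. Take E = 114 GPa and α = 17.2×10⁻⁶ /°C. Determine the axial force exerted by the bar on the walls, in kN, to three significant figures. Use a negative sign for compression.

Free thermal expansion αLΔT = 17.2e-6 · 11800 · 76.2 = 15.47 mm.
The walls engage after the gap closes; constrained expansion = 15.47 − 4.4 = 11.07 mm.
The walls impose strain ε = −(11.07)/11800 = -9.3776e-04; σ = Eε = 114000 · -9.3776e-04 = -106.9 MPa.
Wall reaction R = σ·A = -106.9·170 = -18170 N = -18.17 kN.

-18.2 kN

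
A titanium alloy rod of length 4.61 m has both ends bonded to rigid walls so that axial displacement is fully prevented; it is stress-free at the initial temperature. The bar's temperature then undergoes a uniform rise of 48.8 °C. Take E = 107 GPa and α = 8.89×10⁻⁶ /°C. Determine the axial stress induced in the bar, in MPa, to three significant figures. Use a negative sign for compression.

-46.4 MPa

Free thermal expansion αLΔT = 8.89e-6 · 4610 · 48.8 = 2 mm.
The walls impose strain ε = −(2)/4610 = -4.3383e-04; σ = Eε = 107000 · -4.3383e-04 = -46.42 MPa.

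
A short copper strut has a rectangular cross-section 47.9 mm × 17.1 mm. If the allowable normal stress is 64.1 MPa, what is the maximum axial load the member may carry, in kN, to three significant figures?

52.5 kN

A = 819.1 mm².
P_max = σ_allow · A = 64.1 · 819.1 = 52500 N = 52.5 kN.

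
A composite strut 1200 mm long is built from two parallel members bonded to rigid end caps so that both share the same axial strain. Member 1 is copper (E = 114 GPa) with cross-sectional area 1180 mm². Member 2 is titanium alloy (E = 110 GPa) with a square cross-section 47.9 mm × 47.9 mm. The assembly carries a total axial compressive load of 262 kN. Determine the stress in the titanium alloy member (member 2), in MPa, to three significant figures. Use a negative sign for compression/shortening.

A_2 = 2294 mm².
Equal strain + equilibrium ⇒ each member carries load in proportion to AE: A₁E₁ = 134500000 N, A₂E₂ = 252400000 N, ΣAE = 386900000 N.
σ₂ = P·E₂/ΣAE = -262000·110000/386900000 = -74.49 MPa.

-74.5 MPa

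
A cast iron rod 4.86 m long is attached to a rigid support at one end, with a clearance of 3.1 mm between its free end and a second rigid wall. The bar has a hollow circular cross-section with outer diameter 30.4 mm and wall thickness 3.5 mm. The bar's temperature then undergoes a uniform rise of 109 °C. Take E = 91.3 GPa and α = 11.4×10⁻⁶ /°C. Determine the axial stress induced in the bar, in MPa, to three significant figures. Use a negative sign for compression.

Free thermal expansion αLΔT = 11.4e-6 · 4860 · 109 = 6.039 mm.
The walls engage after the gap closes; constrained expansion = 6.039 − 3.1 = 2.939 mm.
The walls impose strain ε = −(2.939)/4860 = -6.0474e-04; σ = Eε = 91300 · -6.0474e-04 = -55.21 MPa.

-55.2 MPa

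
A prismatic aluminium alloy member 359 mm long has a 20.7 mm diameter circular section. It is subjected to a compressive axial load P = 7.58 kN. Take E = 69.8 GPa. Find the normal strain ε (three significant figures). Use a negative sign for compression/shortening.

-3.23e-04

A = 336.5 mm².
σ = N/A = -22.52 MPa; ε = σ/E = -22.52/69800 = -3.227e-04.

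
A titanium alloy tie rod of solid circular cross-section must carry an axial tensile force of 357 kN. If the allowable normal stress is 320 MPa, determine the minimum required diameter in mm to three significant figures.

Required area A ≥ P/σ_allow = 357000/320 = 1116 mm².
For a solid circular section, d ≥ √(4A/π) = 37.69 mm.

37.7 mm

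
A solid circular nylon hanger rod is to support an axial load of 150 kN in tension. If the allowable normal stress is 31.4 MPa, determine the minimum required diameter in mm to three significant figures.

Required area A ≥ P/σ_allow = 150000/31.4 = 4777 mm².
For a solid circular section, d ≥ √(4A/π) = 77.99 mm.

78.0 mm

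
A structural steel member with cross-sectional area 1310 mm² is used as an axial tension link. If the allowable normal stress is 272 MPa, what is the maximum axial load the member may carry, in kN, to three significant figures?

356 kN

P_max = σ_allow · A = 272 · 1310 = 356300 N = 356.3 kN.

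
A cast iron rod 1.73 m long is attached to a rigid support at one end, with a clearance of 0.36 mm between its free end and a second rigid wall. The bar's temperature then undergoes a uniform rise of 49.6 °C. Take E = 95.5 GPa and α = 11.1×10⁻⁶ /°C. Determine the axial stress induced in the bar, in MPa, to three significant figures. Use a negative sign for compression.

-32.7 MPa

Free thermal expansion αLΔT = 11.1e-6 · 1730 · 49.6 = 0.9525 mm.
The walls engage after the gap closes; constrained expansion = 0.9525 − 0.36 = 0.5925 mm.
The walls impose strain ε = −(0.5925)/1730 = -3.4247e-04; σ = Eε = 95500 · -3.4247e-04 = -32.71 MPa.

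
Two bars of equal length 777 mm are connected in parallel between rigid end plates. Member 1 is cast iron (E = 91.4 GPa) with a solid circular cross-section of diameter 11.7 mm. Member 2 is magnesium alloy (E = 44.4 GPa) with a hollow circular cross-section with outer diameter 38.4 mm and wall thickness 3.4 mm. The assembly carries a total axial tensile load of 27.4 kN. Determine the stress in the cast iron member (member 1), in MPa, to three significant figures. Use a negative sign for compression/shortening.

A_1 = 107.5 mm².
A_2 = 373.8 mm².
Equal strain + equilibrium ⇒ each member carries load in proportion to AE: A₁E₁ = 9827000 N, A₂E₂ = 16600000 N, ΣAE = 26430000 N.
σ₁ = P·E₁/ΣAE = 27400·91400/26430000 = 94.77 MPa.

94.8 MPa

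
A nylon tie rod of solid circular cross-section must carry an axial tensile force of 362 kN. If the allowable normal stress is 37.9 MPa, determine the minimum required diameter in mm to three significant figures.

110 mm

Required area A ≥ P/σ_allow = 362000/37.9 = 9551 mm².
For a solid circular section, d ≥ √(4A/π) = 110.3 mm.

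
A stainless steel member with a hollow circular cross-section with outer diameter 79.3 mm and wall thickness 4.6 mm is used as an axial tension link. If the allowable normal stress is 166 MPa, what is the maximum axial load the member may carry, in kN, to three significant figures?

179 kN

A = 1080 mm².
P_max = σ_allow · A = 166 · 1080 = 179200 N = 179.2 kN.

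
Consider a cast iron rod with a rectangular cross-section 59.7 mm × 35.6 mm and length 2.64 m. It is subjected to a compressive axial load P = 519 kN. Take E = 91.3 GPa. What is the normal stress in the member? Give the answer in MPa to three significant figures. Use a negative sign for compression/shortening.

-244 MPa

A = 2125 mm².
σ = N/A = -519000/2125 = -244.2 MPa.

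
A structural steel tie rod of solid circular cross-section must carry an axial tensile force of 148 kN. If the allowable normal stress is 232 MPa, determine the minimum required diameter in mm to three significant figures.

28.5 mm

Required area A ≥ P/σ_allow = 148000/232 = 637.9 mm².
For a solid circular section, d ≥ √(4A/π) = 28.5 mm.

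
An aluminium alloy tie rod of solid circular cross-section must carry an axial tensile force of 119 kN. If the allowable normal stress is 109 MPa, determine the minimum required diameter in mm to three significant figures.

37.3 mm

Required area A ≥ P/σ_allow = 119000/109 = 1092 mm².
For a solid circular section, d ≥ √(4A/π) = 37.28 mm.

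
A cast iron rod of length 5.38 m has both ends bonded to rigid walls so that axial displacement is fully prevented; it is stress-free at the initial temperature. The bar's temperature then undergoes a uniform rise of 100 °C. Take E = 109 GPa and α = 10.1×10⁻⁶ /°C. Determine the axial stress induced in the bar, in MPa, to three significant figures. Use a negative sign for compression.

-110 MPa

Free thermal expansion αLΔT = 10.1e-6 · 5380 · 100 = 5.434 mm.
The walls impose strain ε = −(5.434)/5380 = -1.0100e-03; σ = Eε = 109000 · -1.0100e-03 = -110.1 MPa.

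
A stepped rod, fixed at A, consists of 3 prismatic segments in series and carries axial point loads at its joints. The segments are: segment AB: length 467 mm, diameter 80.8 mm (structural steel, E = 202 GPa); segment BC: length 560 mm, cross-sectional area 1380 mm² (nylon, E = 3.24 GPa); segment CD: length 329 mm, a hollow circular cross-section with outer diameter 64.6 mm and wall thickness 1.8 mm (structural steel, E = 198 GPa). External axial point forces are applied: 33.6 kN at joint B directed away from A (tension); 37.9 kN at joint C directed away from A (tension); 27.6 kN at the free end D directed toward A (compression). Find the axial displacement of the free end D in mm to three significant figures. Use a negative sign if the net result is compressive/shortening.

Internal axial forces (sectioning from the free end, tension +): N_CD = -27.6 kN, N_BC = 10.3 kN, N_AB = 43.9 kN.
A_AB = 5128 mm².
A_CD = 355.1 mm².
δ_AB = 43900·467/(5128·202000) = 0.01979 mm
δ_BC = 10300·560/(1380·3240) = 1.29 mm
δ_CD = -27600·329/(355.1·198000) = -0.1291 mm
δ = Σδ_i = 1.181 mm.

1.18 mm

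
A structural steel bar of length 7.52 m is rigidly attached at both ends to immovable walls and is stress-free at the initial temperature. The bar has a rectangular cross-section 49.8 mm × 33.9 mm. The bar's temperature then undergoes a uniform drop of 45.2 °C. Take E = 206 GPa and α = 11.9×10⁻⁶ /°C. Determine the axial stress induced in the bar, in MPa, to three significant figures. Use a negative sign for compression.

111 MPa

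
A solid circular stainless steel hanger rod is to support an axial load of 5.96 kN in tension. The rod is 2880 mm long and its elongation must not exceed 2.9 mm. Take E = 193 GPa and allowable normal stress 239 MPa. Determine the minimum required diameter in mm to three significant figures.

6.25 mm

Required area A ≥ P/σ_allow = 5960/239 = 24.94 mm².
For a solid circular section, d ≥ √(4A/π) = 5.635 mm.
Elongation limit: A ≥ PL/(Eδ_allow) = 5960·2880/(193000·2.9) = 30.67 mm² ⇒ d ≥ 6.249 mm.
The elongation limit governs.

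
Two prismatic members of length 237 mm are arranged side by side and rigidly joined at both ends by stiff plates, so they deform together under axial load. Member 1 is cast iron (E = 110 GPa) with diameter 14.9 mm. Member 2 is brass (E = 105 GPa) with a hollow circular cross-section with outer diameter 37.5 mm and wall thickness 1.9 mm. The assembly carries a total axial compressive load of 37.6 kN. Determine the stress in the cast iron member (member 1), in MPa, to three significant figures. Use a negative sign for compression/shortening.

A_1 = 174.4 mm².
A_2 = 212.5 mm².
Equal strain + equilibrium ⇒ each member carries load in proportion to AE: A₁E₁ = 19180000 N, A₂E₂ = 22310000 N, ΣAE = 41490000 N.
σ₁ = P·E₁/ΣAE = -37600·110000/41490000 = -99.68 MPa.

-99.7 MPa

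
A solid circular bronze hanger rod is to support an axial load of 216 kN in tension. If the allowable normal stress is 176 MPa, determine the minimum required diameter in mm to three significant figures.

39.5 mm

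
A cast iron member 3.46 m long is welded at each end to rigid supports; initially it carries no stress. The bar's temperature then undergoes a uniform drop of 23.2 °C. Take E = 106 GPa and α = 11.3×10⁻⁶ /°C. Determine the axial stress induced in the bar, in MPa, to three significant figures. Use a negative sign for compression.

Free thermal expansion αLΔT = 11.3e-6 · 3460 · -23.2 = -0.9071 mm.
The walls impose strain ε = −(-0.9071)/3460 = 2.6216e-04; σ = Eε = 106000 · 2.6216e-04 = 27.79 MPa.

27.8 MPa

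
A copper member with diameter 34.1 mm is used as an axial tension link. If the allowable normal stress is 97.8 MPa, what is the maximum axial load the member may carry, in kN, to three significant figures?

89.3 kN

A = 913.3 mm².
P_max = σ_allow · A = 97.8 · 913.3 = 89320 N = 89.32 kN.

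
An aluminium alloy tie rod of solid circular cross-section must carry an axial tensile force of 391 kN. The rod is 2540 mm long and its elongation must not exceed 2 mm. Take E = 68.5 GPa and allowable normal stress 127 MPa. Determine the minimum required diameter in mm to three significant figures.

Required area A ≥ P/σ_allow = 391000/127 = 3079 mm².
For a solid circular section, d ≥ √(4A/π) = 62.61 mm.
Elongation limit: A ≥ PL/(Eδ_allow) = 391000·2540/(68500·2) = 7249 mm² ⇒ d ≥ 96.07 mm.
The elongation limit governs.

96.1 mm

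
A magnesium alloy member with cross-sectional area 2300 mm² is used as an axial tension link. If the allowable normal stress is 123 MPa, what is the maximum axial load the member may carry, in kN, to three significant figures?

283 kN

P_max = σ_allow · A = 123 · 2300 = 282900 N = 282.9 kN.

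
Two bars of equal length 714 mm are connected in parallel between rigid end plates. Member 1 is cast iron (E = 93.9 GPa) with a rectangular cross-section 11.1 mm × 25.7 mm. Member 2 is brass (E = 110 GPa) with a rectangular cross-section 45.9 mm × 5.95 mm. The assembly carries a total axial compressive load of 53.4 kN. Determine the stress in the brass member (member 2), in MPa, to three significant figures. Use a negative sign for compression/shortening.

-103 MPa

A_1 = 285.3 mm².
A_2 = 273.1 mm².
Equal strain + equilibrium ⇒ each member carries load in proportion to AE: A₁E₁ = 26790000 N, A₂E₂ = 30040000 N, ΣAE = 56830000 N.
σ₂ = P·E₂/ΣAE = -53400·110000/56830000 = -103.4 MPa.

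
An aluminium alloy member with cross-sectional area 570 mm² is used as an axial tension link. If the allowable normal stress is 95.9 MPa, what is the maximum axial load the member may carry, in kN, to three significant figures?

P_max = σ_allow · A = 95.9 · 570 = 54660 N = 54.66 kN.

54.7 kN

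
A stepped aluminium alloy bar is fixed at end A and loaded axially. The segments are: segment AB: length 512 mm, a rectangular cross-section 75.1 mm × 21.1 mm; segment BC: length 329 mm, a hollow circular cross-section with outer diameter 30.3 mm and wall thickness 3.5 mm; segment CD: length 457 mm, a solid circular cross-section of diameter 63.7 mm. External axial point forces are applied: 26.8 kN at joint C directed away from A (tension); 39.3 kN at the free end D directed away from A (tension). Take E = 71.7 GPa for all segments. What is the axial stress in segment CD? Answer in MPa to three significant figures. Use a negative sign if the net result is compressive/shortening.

Internal axial forces (sectioning from the free end, tension +): N_CD = 39.3 kN, N_BC = 66.1 kN, N_AB = 66.1 kN.
A_CD = 3187 mm².
σ_CD = N_CD/A_CD = 39300/3187 = 12.33 MPa.

12.3 MPa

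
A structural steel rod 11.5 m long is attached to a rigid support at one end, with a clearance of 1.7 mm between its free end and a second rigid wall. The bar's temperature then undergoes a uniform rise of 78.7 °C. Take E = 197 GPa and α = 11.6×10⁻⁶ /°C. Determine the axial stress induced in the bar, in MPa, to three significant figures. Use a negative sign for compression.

-151 MPa

Free thermal expansion αLΔT = 11.6e-6 · 11500 · 78.7 = 10.5 mm.
The walls engage after the gap closes; constrained expansion = 10.5 − 1.7 = 8.799 mm.
The walls impose strain ε = −(8.799)/11500 = -7.6509e-04; σ = Eε = 197000 · -7.6509e-04 = -150.7 MPa.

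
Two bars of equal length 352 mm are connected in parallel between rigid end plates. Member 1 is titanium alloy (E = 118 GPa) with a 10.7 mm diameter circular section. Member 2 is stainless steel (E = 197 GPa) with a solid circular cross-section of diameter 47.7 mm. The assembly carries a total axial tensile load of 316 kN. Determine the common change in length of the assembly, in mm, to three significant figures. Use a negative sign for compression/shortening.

A_1 = 89.92 mm².
A_2 = 1787 mm².
Equal strain + equilibrium ⇒ each member carries load in proportion to AE: A₁E₁ = 10610000 N, A₂E₂ = 352000000 N, ΣAE = 362700000 N.
δ = PL/ΣAE = 316000·352/362700000 = 0.3067 mm.

0.307 mm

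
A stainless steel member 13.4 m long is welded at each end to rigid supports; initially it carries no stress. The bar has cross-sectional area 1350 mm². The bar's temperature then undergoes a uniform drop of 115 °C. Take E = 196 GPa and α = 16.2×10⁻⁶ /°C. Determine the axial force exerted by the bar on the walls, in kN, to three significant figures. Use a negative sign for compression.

Free thermal expansion αLΔT = 16.2e-6 · 13400 · -115 = -24.96 mm.
The walls impose strain ε = −(-24.96)/13400 = 1.8630e-03; σ = Eε = 196000 · 1.8630e-03 = 365.1 MPa.
Wall reaction R = σ·A = 365.1·1350 = 492900 N = 492.9 kN.

493 kN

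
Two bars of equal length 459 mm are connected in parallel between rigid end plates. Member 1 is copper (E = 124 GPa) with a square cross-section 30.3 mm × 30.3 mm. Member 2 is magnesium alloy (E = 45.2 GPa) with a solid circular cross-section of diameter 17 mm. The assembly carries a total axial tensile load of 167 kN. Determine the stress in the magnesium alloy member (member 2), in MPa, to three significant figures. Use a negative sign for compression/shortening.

A_1 = 918.1 mm².
A_2 = 227 mm².
Equal strain + equilibrium ⇒ each member carries load in proportion to AE: A₁E₁ = 113800000 N, A₂E₂ = 10260000 N, ΣAE = 124100000 N.
σ₂ = P·E₂/ΣAE = 167000·45200/124100000 = 60.82 MPa.

60.8 MPa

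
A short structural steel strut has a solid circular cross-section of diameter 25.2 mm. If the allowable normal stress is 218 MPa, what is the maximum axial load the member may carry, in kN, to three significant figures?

A = 498.8 mm².
P_max = σ_allow · A = 218 · 498.8 = 108700 N = 108.7 kN.

109 kN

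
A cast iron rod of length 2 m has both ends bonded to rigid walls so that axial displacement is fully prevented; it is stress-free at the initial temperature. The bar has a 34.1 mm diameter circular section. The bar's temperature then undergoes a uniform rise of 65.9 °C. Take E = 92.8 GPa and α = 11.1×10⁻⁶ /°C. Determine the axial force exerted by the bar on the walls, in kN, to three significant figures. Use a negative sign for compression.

Free thermal expansion αLΔT = 11.1e-6 · 2000 · 65.9 = 1.463 mm.
The walls impose strain ε = −(1.463)/2000 = -7.3149e-04; σ = Eε = 92800 · -7.3149e-04 = -67.88 MPa.
Wall reaction R = σ·A = -67.88·913.3 = -61990 N = -61.99 kN.

-62.0 kN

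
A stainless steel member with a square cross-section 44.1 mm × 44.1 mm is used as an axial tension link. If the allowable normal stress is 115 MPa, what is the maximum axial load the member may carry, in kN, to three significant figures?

224 kN

A = 1945 mm².
P_max = σ_allow · A = 115 · 1945 = 223700 N = 223.7 kN.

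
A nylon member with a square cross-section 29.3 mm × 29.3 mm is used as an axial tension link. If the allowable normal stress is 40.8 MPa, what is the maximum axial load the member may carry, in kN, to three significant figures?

A = 858.5 mm².
P_max = σ_allow · A = 40.8 · 858.5 = 35030 N = 35.03 kN.

35.0 kN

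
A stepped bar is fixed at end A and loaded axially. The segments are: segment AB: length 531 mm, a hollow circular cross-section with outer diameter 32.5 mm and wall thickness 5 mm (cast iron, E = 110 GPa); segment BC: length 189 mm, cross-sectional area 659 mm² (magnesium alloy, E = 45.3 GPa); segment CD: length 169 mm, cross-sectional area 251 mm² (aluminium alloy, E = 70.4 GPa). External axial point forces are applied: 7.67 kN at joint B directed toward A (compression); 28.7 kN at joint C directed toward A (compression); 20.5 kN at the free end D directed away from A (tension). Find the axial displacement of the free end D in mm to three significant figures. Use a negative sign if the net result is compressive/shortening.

Internal axial forces (sectioning from the free end, tension +): N_CD = 20.5 kN, N_BC = -8.2 kN, N_AB = -15.87 kN.
A_AB = 432 mm².
δ_AB = -15870·531/(432·110000) = -0.1773 mm
δ_BC = -8200·189/(659·45300) = -0.05191 mm
δ_CD = 20500·169/(251·70400) = 0.1961 mm
δ = Σδ_i = -0.0332 mm.

-0.0332 mm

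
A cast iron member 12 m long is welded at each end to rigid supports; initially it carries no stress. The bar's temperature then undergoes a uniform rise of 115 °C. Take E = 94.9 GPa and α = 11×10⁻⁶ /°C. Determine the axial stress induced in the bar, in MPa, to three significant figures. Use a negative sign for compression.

Free thermal expansion αLΔT = 11e-6 · 12000 · 115 = 15.18 mm.
The walls impose strain ε = −(15.18)/12000 = -1.2650e-03; σ = Eε = 94900 · -1.2650e-03 = -120 MPa.

-120 MPa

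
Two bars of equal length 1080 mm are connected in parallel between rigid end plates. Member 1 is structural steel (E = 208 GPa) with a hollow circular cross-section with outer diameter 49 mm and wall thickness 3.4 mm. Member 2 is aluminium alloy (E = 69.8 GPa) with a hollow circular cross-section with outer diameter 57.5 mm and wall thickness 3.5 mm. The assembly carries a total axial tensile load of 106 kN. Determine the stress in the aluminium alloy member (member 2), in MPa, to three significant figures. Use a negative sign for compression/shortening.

A_1 = 487.1 mm².
A_2 = 593.8 mm².
Equal strain + equilibrium ⇒ each member carries load in proportion to AE: A₁E₁ = 101300000 N, A₂E₂ = 41440000 N, ΣAE = 142800000 N.
σ₂ = P·E₂/ΣAE = 106000·69800/142800000 = 51.83 MPa.

51.8 MPa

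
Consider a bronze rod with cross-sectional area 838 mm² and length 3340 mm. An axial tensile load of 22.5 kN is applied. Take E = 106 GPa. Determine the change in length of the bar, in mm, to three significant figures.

δ_mech = NL/(AE) = 22500·3340/(838·106000) = 0.846 mm.

0.846 mm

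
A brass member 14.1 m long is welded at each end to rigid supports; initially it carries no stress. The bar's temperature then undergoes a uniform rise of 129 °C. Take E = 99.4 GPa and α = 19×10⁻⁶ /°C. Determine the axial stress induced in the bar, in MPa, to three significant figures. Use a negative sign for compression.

Free thermal expansion αLΔT = 19e-6 · 14100 · 129 = 34.56 mm.
The walls impose strain ε = −(34.56)/14100 = -2.4510e-03; σ = Eε = 99400 · -2.4510e-03 = -243.6 MPa.

-244 MPa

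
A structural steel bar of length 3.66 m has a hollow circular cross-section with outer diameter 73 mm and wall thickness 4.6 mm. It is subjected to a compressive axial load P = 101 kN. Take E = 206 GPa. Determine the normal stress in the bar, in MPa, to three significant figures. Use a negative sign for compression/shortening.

A = 988.5 mm².
σ = N/A = -101000/988.5 = -102.2 MPa.

-102 MPa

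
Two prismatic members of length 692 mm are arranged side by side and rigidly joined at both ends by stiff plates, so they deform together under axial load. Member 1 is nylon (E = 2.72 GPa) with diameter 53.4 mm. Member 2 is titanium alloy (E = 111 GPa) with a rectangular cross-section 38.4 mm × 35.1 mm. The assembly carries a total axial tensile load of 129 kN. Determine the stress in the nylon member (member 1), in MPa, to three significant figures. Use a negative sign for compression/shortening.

A_1 = 2240 mm².
A_2 = 1348 mm².
Equal strain + equilibrium ⇒ each member carries load in proportion to AE: A₁E₁ = 6092000 N, A₂E₂ = 149600000 N, ΣAE = 155700000 N.
σ₁ = P·E₁/ΣAE = 129000·2720/155700000 = 2.254 MPa.

2.25 MPa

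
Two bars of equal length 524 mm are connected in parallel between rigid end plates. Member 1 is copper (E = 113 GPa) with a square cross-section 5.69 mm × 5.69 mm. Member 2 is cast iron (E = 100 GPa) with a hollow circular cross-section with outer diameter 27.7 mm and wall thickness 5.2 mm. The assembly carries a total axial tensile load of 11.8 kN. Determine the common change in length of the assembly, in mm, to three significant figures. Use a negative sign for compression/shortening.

0.153 mm

A_1 = 32.38 mm².
A_2 = 367.6 mm².
Equal strain + equilibrium ⇒ each member carries load in proportion to AE: A₁E₁ = 3658000 N, A₂E₂ = 36760000 N, ΣAE = 40420000 N.
δ = PL/ΣAE = 11800·524/40420000 = 0.153 mm.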